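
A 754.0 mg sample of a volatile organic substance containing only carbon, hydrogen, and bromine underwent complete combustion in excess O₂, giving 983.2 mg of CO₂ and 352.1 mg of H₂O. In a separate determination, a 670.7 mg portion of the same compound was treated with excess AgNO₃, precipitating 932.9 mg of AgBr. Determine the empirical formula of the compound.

mol C = 0.9832 g CO₂ ÷ 44.009 g/mol = 0.022341 mol
mol H = 2 × 0.3521 g H₂O ÷ 18.015 g/mol = 0.039090 mol
From the AgBr data: mol Br per gram of compound = (0.9329 ÷ 187.772) ÷ 0.6707 = 0.0074076 mol/g, so in the 0.7540 g combustion sample mol Br = 0.0055853 mol
Divide by the smallest (0.0055853 mol): C 4.000, H 6.999, Br 1.000

C4H7Br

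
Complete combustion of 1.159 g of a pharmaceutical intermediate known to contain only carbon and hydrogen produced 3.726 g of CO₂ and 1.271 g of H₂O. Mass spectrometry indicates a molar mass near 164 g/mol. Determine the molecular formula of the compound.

C12H20

mol C = 3.726 g CO₂ ÷ 44.009 g/mol = 0.084665 mol
mol H = 2 × 1.271 g H₂O ÷ 18.015 g/mol = 0.14110 mol
Divide by the smallest (0.084665 mol): C 1.000, H 1.667
Multiplying each by 3 gives whole numbers: C 3.00, H 5.00
Empirical formula: C3H5
Empirical-formula mass = 41.07 g/mol; 164 ÷ 41.07 ≈ 4, so the molecular formula is C12H20.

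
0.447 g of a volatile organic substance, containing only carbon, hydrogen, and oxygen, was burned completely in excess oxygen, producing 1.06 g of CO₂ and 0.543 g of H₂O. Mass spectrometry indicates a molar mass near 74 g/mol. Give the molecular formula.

mol C = 1.06 g CO₂ ÷ 44.009 g/mol = 0.02409 mol
mol H = 2 × 0.543 g H₂O ÷ 18.015 g/mol = 0.06028 mol
mass O = 0.447 − (0.2893 + 0.06077) = 0.09694 g → mol O = 0.09694 ÷ 15.999 = 0.006059 mol
Divide by the smallest (0.006059 mol): C 3.975, H 9.949, O 1.000
Empirical formula: C4H10O
Empirical-formula mass = 74.12 g/mol; 74 ÷ 74.12 ≈ 1, so the molecular formula is C4H10O.

C4H10O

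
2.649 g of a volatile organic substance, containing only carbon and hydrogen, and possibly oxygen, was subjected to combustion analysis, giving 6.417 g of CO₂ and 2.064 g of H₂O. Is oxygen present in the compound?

yes

mol C = 6.417 g CO₂ ÷ 44.009 g/mol = 0.14581 mol
mol H = 2 × 2.064 g H₂O ÷ 18.015 g/mol = 0.22914 mol
C and H account for only 1.9823 g of the 2.649 g sample; the remaining 0.66669 g must be oxygen.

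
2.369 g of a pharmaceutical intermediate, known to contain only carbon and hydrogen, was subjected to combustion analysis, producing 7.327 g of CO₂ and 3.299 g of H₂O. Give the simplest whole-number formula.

C5H11

mol C = 7.327 g CO₂ ÷ 44.009 g/mol = 0.16649 mol
mol H = 2 × 3.299 g H₂O ÷ 18.015 g/mol = 0.36625 mol
Divide by the smallest (0.16649 mol): C 1.000, H 2.200
Multiplying each by 5 gives whole numbers: C 5.00, H 11.00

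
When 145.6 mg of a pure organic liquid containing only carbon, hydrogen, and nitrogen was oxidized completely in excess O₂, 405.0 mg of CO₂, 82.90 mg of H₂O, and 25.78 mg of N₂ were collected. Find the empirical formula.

C5H5N

mol C = 0.4050 g CO₂ ÷ 44.009 g/mol = 0.0092027 mol
mol H = 2 × 0.08290 g H₂O ÷ 18.015 g/mol = 0.0092034 mol
mol N = 2 × 0.02578 g N₂ ÷ 28.014 g/mol = 0.0018405 mol
Divide by the smallest (0.0018405 mol): C 5.000, H 5.000, N 1.000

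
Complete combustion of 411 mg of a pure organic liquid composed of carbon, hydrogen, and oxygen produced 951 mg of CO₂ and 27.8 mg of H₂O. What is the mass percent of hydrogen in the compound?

mol C = 0.951 g CO₂ ÷ 44.009 g/mol = 0.02161 mol
mol H = 2 × 0.0278 g H₂O ÷ 18.015 g/mol = 0.003086 mol
mass O = 0.411 − (0.2595 + 0.003111) = 0.1483 g → mol O = 0.1483 ÷ 15.999 = 0.009272 mol
mass % H = 0.003111 g ÷ 0.411 g × 100%

0.8%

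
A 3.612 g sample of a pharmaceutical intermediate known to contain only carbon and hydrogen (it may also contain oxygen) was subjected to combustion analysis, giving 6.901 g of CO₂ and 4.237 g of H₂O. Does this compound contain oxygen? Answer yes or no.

mol C = 6.901 g CO₂ ÷ 44.009 g/mol = 0.15681 mol
mol H = 2 × 4.237 g H₂O ÷ 18.015 g/mol = 0.47039 mol
C and H account for only 2.3576 g of the 3.612 g sample; the remaining 1.2544 g must be oxygen.

yes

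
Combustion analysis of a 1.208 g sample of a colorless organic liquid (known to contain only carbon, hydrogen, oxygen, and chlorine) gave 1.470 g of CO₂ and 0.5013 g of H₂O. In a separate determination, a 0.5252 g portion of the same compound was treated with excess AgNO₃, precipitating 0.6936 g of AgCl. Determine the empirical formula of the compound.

mol C = 1.470 g CO₂ ÷ 44.009 g/mol = 0.033402 mol
mol H = 2 × 0.5013 g H₂O ÷ 18.015 g/mol = 0.055654 mol
From the AgCl data: mol Cl per gram of compound = (0.6936 ÷ 143.318) ÷ 0.5252 = 0.0092148 mol/g, so in the 1.208 g combustion sample mol Cl = 0.011131 mol
mass O = 1.208 − (0.40119 + 0.056099 + 0.39461) = 0.35610 g → mol O = 0.35610 ÷ 15.999 = 0.022258 mol
Divide by the smallest (0.011131 mol): C 3.001, H 5.000, Cl 1.000, O 2.000

C3H5ClO2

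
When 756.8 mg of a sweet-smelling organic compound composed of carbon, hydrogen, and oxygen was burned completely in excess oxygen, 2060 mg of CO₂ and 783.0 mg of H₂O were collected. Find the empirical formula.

mol C = 2.060 g CO₂ ÷ 44.009 g/mol = 0.046809 mol
mol H = 2 × 0.7830 g H₂O ÷ 18.015 g/mol = 0.086928 mol
mass O = 0.7568 − (0.56222 + 0.087623) = 0.10696 g → mol O = 0.10696 ÷ 15.999 = 0.0066853 mol
Divide by the smallest (0.0066853 mol): C 7.002, H 13.003, O 1.000

C7H13O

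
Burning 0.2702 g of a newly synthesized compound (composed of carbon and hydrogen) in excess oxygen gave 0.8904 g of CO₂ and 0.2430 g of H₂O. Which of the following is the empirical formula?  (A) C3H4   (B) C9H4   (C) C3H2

mol C = 0.8904 g CO₂ ÷ 44.009 g/mol = 0.020232 mol
mol H = 2 × 0.2430 g H₂O ÷ 18.015 g/mol = 0.026978 mol
Divide by the smallest (0.020232 mol): C 1.000, H 1.333
Multiplying each by 3 gives whole numbers: C 3.00, H 4.00

(A) C3H4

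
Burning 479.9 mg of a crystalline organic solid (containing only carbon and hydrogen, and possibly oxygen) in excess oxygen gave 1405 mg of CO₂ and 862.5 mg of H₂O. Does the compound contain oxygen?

mol C = 1.405 g CO₂ ÷ 44.009 g/mol = 0.031925 mol
mol H = 2 × 0.8625 g H₂O ÷ 18.015 g/mol = 0.095754 mol
C and H together account for 0.47997 g — essentially the entire 0.4799 g sample — so the compound contains no oxygen.

no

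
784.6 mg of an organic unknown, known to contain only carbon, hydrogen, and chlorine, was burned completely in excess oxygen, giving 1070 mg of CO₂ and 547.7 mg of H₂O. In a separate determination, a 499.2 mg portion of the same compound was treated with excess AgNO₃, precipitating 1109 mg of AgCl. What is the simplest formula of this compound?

C2H5Cl

mol C = 1.070 g CO₂ ÷ 44.009 g/mol = 0.024313 mol
mol H = 2 × 0.5477 g H₂O ÷ 18.015 g/mol = 0.060805 mol
From the AgCl data: mol Cl per gram of compound = (1.109 ÷ 143.318) ÷ 0.4992 = 0.015501 mol/g, so in the 0.7846 g combustion sample mol Cl = 0.012162 mol
Divide by the smallest (0.012162 mol): C 1.999, H 5.000, Cl 1.000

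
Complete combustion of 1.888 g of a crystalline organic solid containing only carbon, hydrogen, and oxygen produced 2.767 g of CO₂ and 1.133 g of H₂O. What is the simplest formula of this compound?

mol C = 2.767 g CO₂ ÷ 44.009 g/mol = 0.062874 mol
mol H = 2 × 1.133 g H₂O ÷ 18.015 g/mol = 0.12578 mol
mass O = 1.888 − (0.75517 + 0.12679) = 1.0060 g → mol O = 1.0060 ÷ 15.999 = 0.062881 mol
Divide by the smallest (0.062874 mol): C 1.000, H 2.001, O 1.000

CH2O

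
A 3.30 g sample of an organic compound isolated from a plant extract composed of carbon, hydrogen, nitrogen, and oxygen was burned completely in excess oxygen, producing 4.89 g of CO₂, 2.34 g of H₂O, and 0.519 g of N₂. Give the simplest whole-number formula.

mol C = 4.89 g CO₂ ÷ 44.009 g/mol = 0.1111 mol
mol H = 2 × 2.34 g H₂O ÷ 18.015 g/mol = 0.2598 mol
mol N = 2 × 0.519 g N₂ ÷ 28.014 g/mol = 0.03705 mol
mass O = 3.30 − (1.335 + 0.2619 + 0.5190) = 1.185 g → mol O = 1.185 ÷ 15.999 = 0.07404 mol
Divide by the smallest (0.03705 mol): C 2.999, H 7.011, N 1.000, O 1.998

C3H7NO2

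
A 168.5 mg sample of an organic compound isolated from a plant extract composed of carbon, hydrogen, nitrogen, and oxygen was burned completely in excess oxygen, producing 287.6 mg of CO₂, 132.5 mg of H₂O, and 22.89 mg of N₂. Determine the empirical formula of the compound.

C4H9NO2

mol C = 0.2876 g CO₂ ÷ 44.009 g/mol = 0.0065350 mol
mol H = 2 × 0.1325 g H₂O ÷ 18.015 g/mol = 0.014710 mol
mol N = 2 × 0.02289 g N₂ ÷ 28.014 g/mol = 0.0016342 mol
mass O = 0.1685 − (0.078492 + 0.014828 + 0.022890) = 0.052290 g → mol O = 0.052290 ÷ 15.999 = 0.0032683 mol
Divide by the smallest (0.0016342 mol): C 3.999, H 9.001, N 1.000, O 2.000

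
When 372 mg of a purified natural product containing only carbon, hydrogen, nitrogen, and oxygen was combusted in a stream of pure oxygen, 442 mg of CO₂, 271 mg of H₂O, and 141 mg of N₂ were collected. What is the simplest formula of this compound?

mol C = 0.442 g CO₂ ÷ 44.009 g/mol = 0.01004 mol
mol H = 2 × 0.271 g H₂O ÷ 18.015 g/mol = 0.03009 mol
mol N = 2 × 0.141 g N₂ ÷ 28.014 g/mol = 0.01007 mol
mass O = 0.372 − (0.1206 + 0.03033 + 0.1410) = 0.08004 g → mol O = 0.08004 ÷ 15.999 = 0.005003 mol
Divide by the smallest (0.005003 mol): C 2.008, H 6.014, N 2.012, O 1.000

C2H6N2O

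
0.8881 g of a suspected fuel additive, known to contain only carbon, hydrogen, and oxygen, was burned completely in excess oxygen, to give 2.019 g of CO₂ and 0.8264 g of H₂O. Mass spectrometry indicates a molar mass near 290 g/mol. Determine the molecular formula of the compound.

mol C = 2.019 g CO₂ ÷ 44.009 g/mol = 0.045877 mol
mol H = 2 × 0.8264 g H₂O ÷ 18.015 g/mol = 0.091746 mol
mass O = 0.8881 − (0.55103 + 0.092480) = 0.24459 g → mol O = 0.24459 ÷ 15.999 = 0.015288 mol
Divide by the smallest (0.015288 mol): C 3.001, H 6.001, O 1.000
Empirical formula: C3H6O
Empirical-formula mass = 58.08 g/mol; 290 ÷ 58.08 ≈ 5, so the molecular formula is C15H30O5.

C15H30O5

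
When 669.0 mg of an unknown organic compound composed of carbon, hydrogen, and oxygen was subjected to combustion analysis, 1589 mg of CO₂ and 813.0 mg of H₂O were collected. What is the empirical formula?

mol C = 1.589 g CO₂ ÷ 44.009 g/mol = 0.036106 mol
mol H = 2 × 0.8130 g H₂O ÷ 18.015 g/mol = 0.090258 mol
mass O = 0.6690 − (0.43367 + 0.090980) = 0.14435 g → mol O = 0.14435 ÷ 15.999 = 0.0090223 mol
Divide by the smallest (0.0090223 mol): C 4.002, H 10.004, O 1.000

C4H10O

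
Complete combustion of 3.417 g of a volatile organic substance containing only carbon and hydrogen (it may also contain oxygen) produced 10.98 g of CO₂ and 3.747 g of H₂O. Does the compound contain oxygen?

no

mol C = 10.98 g CO₂ ÷ 44.009 g/mol = 0.24949 mol
mol H = 2 × 3.747 g H₂O ÷ 18.015 g/mol = 0.41599 mol
C and H together account for 3.4160 g — essentially the entire 3.417 g sample — so the compound contains no oxygen.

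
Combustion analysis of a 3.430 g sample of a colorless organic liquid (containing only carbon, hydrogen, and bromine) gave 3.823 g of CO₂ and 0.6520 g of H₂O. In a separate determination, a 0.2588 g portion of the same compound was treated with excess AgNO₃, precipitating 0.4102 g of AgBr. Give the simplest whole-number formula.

mol C = 3.823 g CO₂ ÷ 44.009 g/mol = 0.086869 mol
mol H = 2 × 0.6520 g H₂O ÷ 18.015 g/mol = 0.072384 mol
From the AgBr data: mol Br per gram of compound = (0.4102 ÷ 187.772) ÷ 0.2588 = 0.0084411 mol/g, so in the 3.430 g combustion sample mol Br = 0.028953 mol
Divide by the smallest (0.028953 mol): C 3.000, H 2.500, Br 1.000
Multiplying each by 2 gives whole numbers: C 6.00, H 5.00, Br 2.00

C6H5Br2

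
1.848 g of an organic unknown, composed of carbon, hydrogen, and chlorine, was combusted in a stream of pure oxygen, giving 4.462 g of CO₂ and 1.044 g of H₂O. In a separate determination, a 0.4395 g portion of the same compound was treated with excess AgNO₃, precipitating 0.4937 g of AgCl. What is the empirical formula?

C7H8Cl

mol C = 4.462 g CO₂ ÷ 44.009 g/mol = 0.10139 mol
mol H = 2 × 1.044 g H₂O ÷ 18.015 g/mol = 0.11590 mol
From the AgCl data: mol Cl per gram of compound = (0.4937 ÷ 143.318) ÷ 0.4395 = 0.0078380 mol/g, so in the 1.848 g combustion sample mol Cl = 0.014485 mol
Divide by the smallest (0.014485 mol): C 7.000, H 8.002, Cl 1.000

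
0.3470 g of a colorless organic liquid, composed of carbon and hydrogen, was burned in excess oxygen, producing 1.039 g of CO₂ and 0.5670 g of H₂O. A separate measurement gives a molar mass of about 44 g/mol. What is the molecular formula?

C3H8

mol C = 1.039 g CO₂ ÷ 44.009 g/mol = 0.023609 mol
mol H = 2 × 0.5670 g H₂O ÷ 18.015 g/mol = 0.062948 mol
Divide by the smallest (0.023609 mol): C 1.000, H 2.666
Multiplying each by 3 gives whole numbers: C 3.00, H 8.00
Empirical formula: C3H8
Empirical-formula mass = 44.10 g/mol; 44 ÷ 44.10 ≈ 1, so the molecular formula is C3H8.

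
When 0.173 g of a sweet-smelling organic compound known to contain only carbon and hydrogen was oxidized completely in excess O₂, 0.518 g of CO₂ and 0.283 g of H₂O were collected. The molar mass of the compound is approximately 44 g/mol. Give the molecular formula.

C3H8

mol C = 0.518 g CO₂ ÷ 44.009 g/mol = 0.01177 mol
mol H = 2 × 0.283 g H₂O ÷ 18.015 g/mol = 0.03142 mol
Divide by the smallest (0.01177 mol): C 1.000, H 2.669
Multiplying each by 3 gives whole numbers: C 3.00, H 8.01
Empirical formula: C3H8
Empirical-formula mass = 44.10 g/mol; 44 ÷ 44.10 ≈ 1, so the molecular formula is C3H8.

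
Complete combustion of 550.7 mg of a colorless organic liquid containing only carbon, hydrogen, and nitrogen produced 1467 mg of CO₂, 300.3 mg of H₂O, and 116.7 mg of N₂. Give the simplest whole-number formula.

mol C = 1.467 g CO₂ ÷ 44.009 g/mol = 0.033334 mol
mol H = 2 × 0.3003 g H₂O ÷ 18.015 g/mol = 0.033339 mol
mol N = 2 × 0.1167 g N₂ ÷ 28.014 g/mol = 0.0083315 mol
Divide by the smallest (0.0083315 mol): C 4.001, H 4.002, N 1.000

C4H4N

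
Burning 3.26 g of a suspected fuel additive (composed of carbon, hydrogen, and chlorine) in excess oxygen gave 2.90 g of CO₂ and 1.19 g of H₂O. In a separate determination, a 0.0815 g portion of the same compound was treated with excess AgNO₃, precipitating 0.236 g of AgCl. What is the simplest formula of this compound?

CH2Cl

mol C = 2.90 g CO₂ ÷ 44.009 g/mol = 0.06590 mol
mol H = 2 × 1.19 g H₂O ÷ 18.015 g/mol = 0.1321 mol
From the AgCl data: mol Cl per gram of compound = (0.236 ÷ 143.318) ÷ 0.0815 = 0.02020 mol/g, so in the 3.26 g combustion sample mol Cl = 0.06587 mol
Divide by the smallest (0.06587 mol): C 1.000, H 2.006, Cl 1.000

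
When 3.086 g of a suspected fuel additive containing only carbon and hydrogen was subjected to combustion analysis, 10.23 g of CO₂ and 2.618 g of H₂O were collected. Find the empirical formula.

mol C = 10.23 g CO₂ ÷ 44.009 g/mol = 0.23245 mol
mol H = 2 × 2.618 g H₂O ÷ 18.015 g/mol = 0.29065 mol
Divide by the smallest (0.23245 mol): C 1.000, H 1.250
Multiplying each by 4 gives whole numbers: C 4.00, H 5.00

C4H5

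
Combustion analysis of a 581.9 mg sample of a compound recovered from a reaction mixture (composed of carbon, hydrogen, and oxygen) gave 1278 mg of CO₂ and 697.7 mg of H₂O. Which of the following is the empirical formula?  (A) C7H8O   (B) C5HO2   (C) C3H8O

(C) C3H8O

mol C = 1.278 g CO₂ ÷ 44.009 g/mol = 0.029040 mol
mol H = 2 × 0.6977 g H₂O ÷ 18.015 g/mol = 0.077458 mol
mass O = 0.5819 − (0.34879 + 0.078077) = 0.15503 g → mol O = 0.15503 ÷ 15.999 = 0.0096899 mol
Divide by the smallest (0.0096899 mol): C 2.997, H 7.994, O 1.000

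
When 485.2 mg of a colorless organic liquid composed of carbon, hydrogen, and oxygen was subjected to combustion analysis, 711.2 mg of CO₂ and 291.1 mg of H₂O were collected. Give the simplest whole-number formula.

CH2O

mol C = 0.7112 g CO₂ ÷ 44.009 g/mol = 0.016160 mol
mol H = 2 × 0.2911 g H₂O ÷ 18.015 g/mol = 0.032318 mol
mass O = 0.4852 − (0.19410 + 0.032576) = 0.25852 g → mol O = 0.25852 ÷ 15.999 = 0.016159 mol
Divide by the smallest (0.016159 mol): C 1.000, H 2.000, O 1.000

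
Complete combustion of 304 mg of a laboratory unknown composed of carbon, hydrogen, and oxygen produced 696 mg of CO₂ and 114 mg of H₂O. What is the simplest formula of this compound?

mol C = 0.696 g CO₂ ÷ 44.009 g/mol = 0.01581 mol
mol H = 2 × 0.114 g H₂O ÷ 18.015 g/mol = 0.01266 mol
mass O = 0.304 − (0.1900 + 0.01276) = 0.1013 g → mol O = 0.1013 ÷ 15.999 = 0.006331 mol
Divide by the smallest (0.006331 mol): C 2.498, H 1.999, O 1.000
Multiplying each by 2 gives whole numbers: C 5.00, H 4.00, O 2.00

C5H4O2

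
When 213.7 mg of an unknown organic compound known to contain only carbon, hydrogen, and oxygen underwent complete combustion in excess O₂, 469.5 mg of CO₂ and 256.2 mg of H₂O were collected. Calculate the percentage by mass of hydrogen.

13.42%

mol C = 0.4695 g CO₂ ÷ 44.009 g/mol = 0.010668 mol
mol H = 2 × 0.2562 g H₂O ÷ 18.015 g/mol = 0.028443 mol
mass O = 0.2137 − (0.12814 + 0.028671) = 0.056893 g → mol O = 0.056893 ÷ 15.999 = 0.0035560 mol
mass % H = 0.028671 g ÷ 0.2137 g × 100%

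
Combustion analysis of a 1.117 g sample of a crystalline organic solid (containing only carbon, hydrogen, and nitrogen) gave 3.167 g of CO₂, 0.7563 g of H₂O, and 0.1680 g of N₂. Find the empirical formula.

C6H7N

mol C = 3.167 g CO₂ ÷ 44.009 g/mol = 0.071963 mol
mol H = 2 × 0.7563 g H₂O ÷ 18.015 g/mol = 0.083963 mol
mol N = 2 × 0.1680 g N₂ ÷ 28.014 g/mol = 0.011994 mol
Divide by the smallest (0.011994 mol): C 6.000, H 7.000, N 1.000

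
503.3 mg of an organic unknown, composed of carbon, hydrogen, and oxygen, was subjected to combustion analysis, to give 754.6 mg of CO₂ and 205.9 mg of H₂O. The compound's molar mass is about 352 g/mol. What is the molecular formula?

C12H16O12

mol C = 0.7546 g CO₂ ÷ 44.009 g/mol = 0.017146 mol
mol H = 2 × 0.2059 g H₂O ÷ 18.015 g/mol = 0.022859 mol
mass O = 0.5033 − (0.20595 + 0.023042) = 0.27431 g → mol O = 0.27431 ÷ 15.999 = 0.017146 mol
Divide by the smallest (0.017146 mol): C 1.000, H 1.333, O 1.000
Multiplying each by 3 gives whole numbers: C 3.00, H 4.00, O 3.00
Empirical formula: C3H4O3
Empirical-formula mass = 88.06 g/mol; 352 ÷ 88.06 ≈ 4, so the molecular formula is C12H16O12.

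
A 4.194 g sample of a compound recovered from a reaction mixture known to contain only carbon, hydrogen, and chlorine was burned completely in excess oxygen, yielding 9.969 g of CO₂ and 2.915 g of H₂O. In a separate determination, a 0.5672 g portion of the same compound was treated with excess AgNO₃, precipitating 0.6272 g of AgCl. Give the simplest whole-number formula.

mol C = 9.969 g CO₂ ÷ 44.009 g/mol = 0.22652 mol
mol H = 2 × 2.915 g H₂O ÷ 18.015 g/mol = 0.32362 mol
From the AgCl data: mol Cl per gram of compound = (0.6272 ÷ 143.318) ÷ 0.5672 = 0.0077156 mol/g, so in the 4.194 g combustion sample mol Cl = 0.032359 mol
Divide by the smallest (0.032359 mol): C 7.000, H 10.001, Cl 1.000

C7H10Cl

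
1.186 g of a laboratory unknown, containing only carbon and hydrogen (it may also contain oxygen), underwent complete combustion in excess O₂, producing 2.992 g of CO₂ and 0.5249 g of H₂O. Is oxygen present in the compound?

yes

mol C = 2.992 g CO₂ ÷ 44.009 g/mol = 0.067986 mol
mol H = 2 × 0.5249 g H₂O ÷ 18.015 g/mol = 0.058274 mol
C and H account for only 0.87532 g of the 1.186 g sample; the remaining 0.31068 g must be oxygen.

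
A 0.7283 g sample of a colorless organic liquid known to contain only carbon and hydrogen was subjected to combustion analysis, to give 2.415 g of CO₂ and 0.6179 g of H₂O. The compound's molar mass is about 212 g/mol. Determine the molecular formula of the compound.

mol C = 2.415 g CO₂ ÷ 44.009 g/mol = 0.054875 mol
mol H = 2 × 0.6179 g H₂O ÷ 18.015 g/mol = 0.068598 mol
Divide by the smallest (0.054875 mol): C 1.000, H 1.250
Multiplying each by 4 gives whole numbers: C 4.00, H 5.00
Empirical formula: C4H5
Empirical-formula mass = 53.08 g/mol; 212 ÷ 53.08 ≈ 4, so the molecular formula is C16H20.

C16H20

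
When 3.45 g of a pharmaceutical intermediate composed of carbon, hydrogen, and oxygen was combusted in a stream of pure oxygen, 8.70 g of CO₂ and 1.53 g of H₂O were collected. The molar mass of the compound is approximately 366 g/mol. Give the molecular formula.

mol C = 8.70 g CO₂ ÷ 44.009 g/mol = 0.1977 mol
mol H = 2 × 1.53 g H₂O ÷ 18.015 g/mol = 0.1699 mol
mass O = 3.45 − (2.374 + 0.1712) = 0.9044 g → mol O = 0.9044 ÷ 15.999 = 0.05653 mol
Divide by the smallest (0.05653 mol): C 3.497, H 3.005, O 1.000
Multiplying each by 2 gives whole numbers: C 6.99, H 6.01, O 2.00
Empirical formula: C7H6O2
Empirical-formula mass = 122.12 g/mol; 366 ÷ 122.12 ≈ 3, so the molecular formula is C21H18O6.

C21H18O6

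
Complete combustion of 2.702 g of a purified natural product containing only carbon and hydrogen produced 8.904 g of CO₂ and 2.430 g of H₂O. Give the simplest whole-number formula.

mol C = 8.904 g CO₂ ÷ 44.009 g/mol = 0.20232 mol
mol H = 2 × 2.430 g H₂O ÷ 18.015 g/mol = 0.26978 mol
Divide by the smallest (0.20232 mol): C 1.000, H 1.333
Multiplying each by 3 gives whole numbers: C 3.00, H 4.00

C3H4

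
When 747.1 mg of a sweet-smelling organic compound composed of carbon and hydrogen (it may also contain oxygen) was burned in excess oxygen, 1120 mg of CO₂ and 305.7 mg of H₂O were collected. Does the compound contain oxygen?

yes

mol C = 1.120 g CO₂ ÷ 44.009 g/mol = 0.025449 mol
mol H = 2 × 0.3057 g H₂O ÷ 18.015 g/mol = 0.033938 mol
C and H account for only 0.33988 g of the 0.7471 g sample; the remaining 0.40722 g must be oxygen.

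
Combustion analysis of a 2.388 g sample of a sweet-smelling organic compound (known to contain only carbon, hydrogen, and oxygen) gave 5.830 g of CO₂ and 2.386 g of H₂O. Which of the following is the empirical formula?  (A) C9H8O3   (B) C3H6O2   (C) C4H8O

mol C = 5.830 g CO₂ ÷ 44.009 g/mol = 0.13247 mol
mol H = 2 × 2.386 g H₂O ÷ 18.015 g/mol = 0.26489 mol
mass O = 2.388 − (1.5911 + 0.26701) = 0.52986 g → mol O = 0.52986 ÷ 15.999 = 0.033118 mol
Divide by the smallest (0.033118 mol): C 4.000, H 7.998, O 1.000

(C) C4H8O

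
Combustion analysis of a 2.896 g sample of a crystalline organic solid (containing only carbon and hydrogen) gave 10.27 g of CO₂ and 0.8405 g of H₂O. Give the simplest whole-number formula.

mol C = 10.27 g CO₂ ÷ 44.009 g/mol = 0.23336 mol
mol H = 2 × 0.8405 g H₂O ÷ 18.015 g/mol = 0.093311 mol
Divide by the smallest (0.093311 mol): C 2.501, H 1.000
Multiplying each by 2 gives whole numbers: C 5.00, H 2.00

C5H2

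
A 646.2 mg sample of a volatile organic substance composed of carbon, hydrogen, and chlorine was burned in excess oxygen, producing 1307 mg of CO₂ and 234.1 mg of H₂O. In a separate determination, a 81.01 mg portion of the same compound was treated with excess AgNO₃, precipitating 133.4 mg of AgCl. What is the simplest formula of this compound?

C8H7Cl2

mol C = 1.307 g CO₂ ÷ 44.009 g/mol = 0.029698 mol
mol H = 2 × 0.2341 g H₂O ÷ 18.015 g/mol = 0.025989 mol
From the AgCl data: mol Cl per gram of compound = (0.1334 ÷ 143.318) ÷ 0.08101 = 0.011490 mol/g, so in the 0.6462 g combustion sample mol Cl = 0.0074248 mol
Divide by the smallest (0.0074248 mol): C 4.000, H 3.500, Cl 1.000
Multiplying each by 2 gives whole numbers: C 8.00, H 7.00, Cl 2.00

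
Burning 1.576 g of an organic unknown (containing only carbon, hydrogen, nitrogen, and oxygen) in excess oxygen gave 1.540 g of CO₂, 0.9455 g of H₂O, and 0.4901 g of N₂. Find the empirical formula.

mol C = 1.540 g CO₂ ÷ 44.009 g/mol = 0.034993 mol
mol H = 2 × 0.9455 g H₂O ÷ 18.015 g/mol = 0.10497 mol
mol N = 2 × 0.4901 g N₂ ÷ 28.014 g/mol = 0.034990 mol
mass O = 1.576 − (0.42030 + 0.10581 + 0.49010) = 0.55979 g → mol O = 0.55979 ÷ 15.999 = 0.034989 mol
Divide by the smallest (0.034989 mol): C 1.000, H 3.000, N 1.000, O 1.000

CH3NO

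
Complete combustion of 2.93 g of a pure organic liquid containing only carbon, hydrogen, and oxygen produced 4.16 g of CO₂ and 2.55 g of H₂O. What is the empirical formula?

mol C = 4.16 g CO₂ ÷ 44.009 g/mol = 0.09453 mol
mol H = 2 × 2.55 g H₂O ÷ 18.015 g/mol = 0.2831 mol
mass O = 2.93 − (1.135 + 0.2854) = 1.509 g → mol O = 1.509 ÷ 15.999 = 0.09434 mol
Divide by the smallest (0.09434 mol): C 1.002, H 3.001, O 1.000

CH3O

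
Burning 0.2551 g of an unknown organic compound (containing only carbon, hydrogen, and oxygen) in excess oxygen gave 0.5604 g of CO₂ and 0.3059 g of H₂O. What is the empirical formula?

mol C = 0.5604 g CO₂ ÷ 44.009 g/mol = 0.012734 mol
mol H = 2 × 0.3059 g H₂O ÷ 18.015 g/mol = 0.033961 mol
mass O = 0.2551 − (0.15295 + 0.034232) = 0.067923 g → mol O = 0.067923 ÷ 15.999 = 0.0042454 mol
Divide by the smallest (0.0042454 mol): C 2.999, H 7.999, O 1.000

C3H8O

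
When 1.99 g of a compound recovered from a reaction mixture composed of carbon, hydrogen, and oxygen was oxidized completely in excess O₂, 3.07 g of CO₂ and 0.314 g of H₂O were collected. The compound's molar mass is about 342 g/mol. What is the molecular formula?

C12H6O12

mol C = 3.07 g CO₂ ÷ 44.009 g/mol = 0.06976 mol
mol H = 2 × 0.314 g H₂O ÷ 18.015 g/mol = 0.03486 mol
mass O = 1.99 − (0.8379 + 0.03514) = 1.117 g → mol O = 1.117 ÷ 15.999 = 0.06982 mol
Divide by the smallest (0.03486 mol): C 2.001, H 1.000, O 2.003
Empirical formula: C2HO2
Empirical-formula mass = 57.03 g/mol; 342 ÷ 57.03 ≈ 6, so the molecular formula is C12H6O12.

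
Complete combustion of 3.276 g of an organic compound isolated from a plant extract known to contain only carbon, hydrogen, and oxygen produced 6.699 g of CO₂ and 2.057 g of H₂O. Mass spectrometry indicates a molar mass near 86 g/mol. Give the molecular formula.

C4H6O2

mol C = 6.699 g CO₂ ÷ 44.009 g/mol = 0.15222 mol
mol H = 2 × 2.057 g H₂O ÷ 18.015 g/mol = 0.22837 mol
mass O = 3.276 − (1.8283 + 0.23019) = 1.2175 g → mol O = 1.2175 ÷ 15.999 = 0.076099 mol
Divide by the smallest (0.076099 mol): C 2.000, H 3.001, O 1.000
Empirical formula: C2H3O
Empirical-formula mass = 43.05 g/mol; 86 ÷ 43.05 ≈ 2, so the molecular formula is C4H6O2.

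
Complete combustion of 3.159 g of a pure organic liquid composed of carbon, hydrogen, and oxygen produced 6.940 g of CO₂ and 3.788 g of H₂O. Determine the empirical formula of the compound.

C3H8O

mol C = 6.940 g CO₂ ÷ 44.009 g/mol = 0.15770 mol
mol H = 2 × 3.788 g H₂O ÷ 18.015 g/mol = 0.42054 mol
mass O = 3.159 − (1.8941 + 0.42390) = 0.84102 g → mol O = 0.84102 ÷ 15.999 = 0.052567 mol
Divide by the smallest (0.052567 mol): C 3.000, H 8.000, O 1.000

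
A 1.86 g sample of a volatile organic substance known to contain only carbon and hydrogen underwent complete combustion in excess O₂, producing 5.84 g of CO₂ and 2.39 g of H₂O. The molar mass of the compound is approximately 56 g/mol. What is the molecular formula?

C4H8

mol C = 5.84 g CO₂ ÷ 44.009 g/mol = 0.1327 mol
mol H = 2 × 2.39 g H₂O ÷ 18.015 g/mol = 0.2653 mol
Divide by the smallest (0.1327 mol): C 1.000, H 2.000
Empirical formula: CH2
Empirical-formula mass = 14.03 g/mol; 56 ÷ 14.03 ≈ 4, so the molecular formula is C4H8.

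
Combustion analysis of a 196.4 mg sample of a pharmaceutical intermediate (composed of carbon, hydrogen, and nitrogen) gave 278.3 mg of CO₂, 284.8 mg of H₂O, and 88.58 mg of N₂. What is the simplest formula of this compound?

mol C = 0.2783 g CO₂ ÷ 44.009 g/mol = 0.0063237 mol
mol H = 2 × 0.2848 g H₂O ÷ 18.015 g/mol = 0.031618 mol
mol N = 2 × 0.08858 g N₂ ÷ 28.014 g/mol = 0.0063240 mol
Divide by the smallest (0.0063237 mol): C 1.000, H 5.000, N 1.000

CH5N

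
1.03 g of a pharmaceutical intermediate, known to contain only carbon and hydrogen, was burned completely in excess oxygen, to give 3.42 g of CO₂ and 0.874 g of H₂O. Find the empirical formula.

mol C = 3.42 g CO₂ ÷ 44.009 g/mol = 0.07771 mol
mol H = 2 × 0.874 g H₂O ÷ 18.015 g/mol = 0.09703 mol
Divide by the smallest (0.07771 mol): C 1.000, H 1.249
Multiplying each by 4 gives whole numbers: C 4.00, H 4.99

C4H5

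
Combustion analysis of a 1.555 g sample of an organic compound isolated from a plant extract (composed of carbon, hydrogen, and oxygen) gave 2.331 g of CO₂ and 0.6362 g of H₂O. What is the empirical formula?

C3H4O3

mol C = 2.331 g CO₂ ÷ 44.009 g/mol = 0.052966 mol
mol H = 2 × 0.6362 g H₂O ÷ 18.015 g/mol = 0.070630 mol
mass O = 1.555 − (0.63618 + 0.071195) = 0.84763 g → mol O = 0.84763 ÷ 15.999 = 0.052980 mol
Divide by the smallest (0.052966 mol): C 1.000, H 1.333, O 1.000
Multiplying each by 3 gives whole numbers: C 3.00, H 4.00, O 3.00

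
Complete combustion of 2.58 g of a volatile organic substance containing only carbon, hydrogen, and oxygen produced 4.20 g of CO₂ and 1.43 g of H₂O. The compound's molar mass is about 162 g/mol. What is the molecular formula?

mol C = 4.20 g CO₂ ÷ 44.009 g/mol = 0.09544 mol
mol H = 2 × 1.43 g H₂O ÷ 18.015 g/mol = 0.1588 mol
mass O = 2.58 − (1.146 + 0.1600) = 1.274 g → mol O = 1.274 ÷ 15.999 = 0.07961 mol
Divide by the smallest (0.07961 mol): C 1.199, H 1.994, O 1.000
Multiplying each by 5 gives whole numbers: C 5.99, H 9.97, O 5.00
Empirical formula: C6H10O5
Empirical-formula mass = 162.14 g/mol; 162 ÷ 162.14 ≈ 1, so the molecular formula is C6H10O5.

C6H10O5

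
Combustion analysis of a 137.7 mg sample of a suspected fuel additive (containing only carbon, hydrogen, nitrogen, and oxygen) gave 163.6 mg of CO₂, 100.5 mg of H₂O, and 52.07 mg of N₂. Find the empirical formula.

C2H6N2O

mol C = 0.1636 g CO₂ ÷ 44.009 g/mol = 0.0037174 mol
mol H = 2 × 0.1005 g H₂O ÷ 18.015 g/mol = 0.011157 mol
mol N = 2 × 0.05207 g N₂ ÷ 28.014 g/mol = 0.0037174 mol
mass O = 0.1377 − (0.044650 + 0.011247 + 0.052070) = 0.029733 g → mol O = 0.029733 ÷ 15.999 = 0.0018585 mol
Divide by the smallest (0.0018585 mol): C 2.000, H 6.004, N 2.000, O 1.000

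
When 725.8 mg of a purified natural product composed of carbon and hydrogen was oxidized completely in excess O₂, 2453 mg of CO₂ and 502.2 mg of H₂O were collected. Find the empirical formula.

mol C = 2.453 g CO₂ ÷ 44.009 g/mol = 0.055739 mol
mol H = 2 × 0.5022 g H₂O ÷ 18.015 g/mol = 0.055754 mol
Divide by the smallest (0.055739 mol): C 1.000, H 1.000

CH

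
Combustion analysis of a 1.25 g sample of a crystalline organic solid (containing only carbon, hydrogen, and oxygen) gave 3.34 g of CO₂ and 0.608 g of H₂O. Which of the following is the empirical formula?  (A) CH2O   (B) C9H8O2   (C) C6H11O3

(B) C9H8O2

mol C = 3.34 g CO₂ ÷ 44.009 g/mol = 0.07589 mol
mol H = 2 × 0.608 g H₂O ÷ 18.015 g/mol = 0.06750 mol
mass O = 1.25 − (0.9116 + 0.06804) = 0.2704 g → mol O = 0.2704 ÷ 15.999 = 0.01690 mol
Divide by the smallest (0.01690 mol): C 4.490, H 3.994, O 1.000
Multiplying each by 2 gives whole numbers: C 8.98, H 7.99, O 2.00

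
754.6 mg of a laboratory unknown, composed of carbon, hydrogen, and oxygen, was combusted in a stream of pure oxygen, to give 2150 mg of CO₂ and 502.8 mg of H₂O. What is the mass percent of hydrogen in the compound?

7.46%

mol C = 2.150 g CO₂ ÷ 44.009 g/mol = 0.048854 mol
mol H = 2 × 0.5028 g H₂O ÷ 18.015 g/mol = 0.055820 mol
mass O = 0.7546 − (0.58678 + 0.056267) = 0.11155 g → mol O = 0.11155 ÷ 15.999 = 0.0069724 mol
mass % H = 0.056267 g ÷ 0.7546 g × 100%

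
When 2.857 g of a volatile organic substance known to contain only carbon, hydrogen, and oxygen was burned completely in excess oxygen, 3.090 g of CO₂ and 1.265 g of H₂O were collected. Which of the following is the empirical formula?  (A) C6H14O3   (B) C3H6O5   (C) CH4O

(B) C3H6O5

mol C = 3.090 g CO₂ ÷ 44.009 g/mol = 0.070213 mol
mol H = 2 × 1.265 g H₂O ÷ 18.015 g/mol = 0.14044 mol
mass O = 2.857 − (0.84333 + 0.14156) = 1.8721 g → mol O = 1.8721 ÷ 15.999 = 0.11701 mol
Divide by the smallest (0.070213 mol): C 1.000, H 2.000, O 1.667
Multiplying each by 3 gives whole numbers: C 3.00, H 6.00, O 5.00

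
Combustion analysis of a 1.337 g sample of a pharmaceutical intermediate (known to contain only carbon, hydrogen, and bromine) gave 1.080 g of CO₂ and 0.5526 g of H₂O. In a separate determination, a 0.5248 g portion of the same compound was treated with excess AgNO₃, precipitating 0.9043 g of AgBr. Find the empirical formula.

mol C = 1.080 g CO₂ ÷ 44.009 g/mol = 0.024540 mol
mol H = 2 × 0.5526 g H₂O ÷ 18.015 g/mol = 0.061349 mol
From the AgBr data: mol Br per gram of compound = (0.9043 ÷ 187.772) ÷ 0.5248 = 0.0091767 mol/g, so in the 1.337 g combustion sample mol Br = 0.012269 mol
Divide by the smallest (0.012269 mol): C 2.000, H 5.000, Br 1.000

C2H5Br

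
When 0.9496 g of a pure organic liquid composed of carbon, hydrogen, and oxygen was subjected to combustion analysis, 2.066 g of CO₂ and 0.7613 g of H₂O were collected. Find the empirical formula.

mol C = 2.066 g CO₂ ÷ 44.009 g/mol = 0.046945 mol
mol H = 2 × 0.7613 g H₂O ÷ 18.015 g/mol = 0.084518 mol
mass O = 0.9496 − (0.56386 + 0.085195) = 0.30055 g → mol O = 0.30055 ÷ 15.999 = 0.018786 mol
Divide by the smallest (0.018786 mol): C 2.499, H 4.499, O 1.000
Multiplying each by 2 gives whole numbers: C 5.00, H 9.00, O 2.00

C5H9O2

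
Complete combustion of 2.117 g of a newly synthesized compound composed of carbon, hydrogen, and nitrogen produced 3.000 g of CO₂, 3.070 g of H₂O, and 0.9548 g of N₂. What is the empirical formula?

mol C = 3.000 g CO₂ ÷ 44.009 g/mol = 0.068168 mol
mol H = 2 × 3.070 g H₂O ÷ 18.015 g/mol = 0.34083 mol
mol N = 2 × 0.9548 g N₂ ÷ 28.014 g/mol = 0.068166 mol
Divide by the smallest (0.068166 mol): C 1.000, H 5.000, N 1.000

CH5N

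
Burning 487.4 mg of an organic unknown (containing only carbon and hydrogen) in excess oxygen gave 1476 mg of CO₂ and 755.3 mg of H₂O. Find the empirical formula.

mol C = 1.476 g CO₂ ÷ 44.009 g/mol = 0.033539 mol
mol H = 2 × 0.7553 g H₂O ÷ 18.015 g/mol = 0.083852 mol
Divide by the smallest (0.033539 mol): C 1.000, H 2.500
Multiplying each by 2 gives whole numbers: C 2.00, H 5.00

C2H5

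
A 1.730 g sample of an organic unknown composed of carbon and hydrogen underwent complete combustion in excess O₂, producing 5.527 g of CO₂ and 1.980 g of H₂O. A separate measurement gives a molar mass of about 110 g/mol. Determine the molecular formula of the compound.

mol C = 5.527 g CO₂ ÷ 44.009 g/mol = 0.12559 mol
mol H = 2 × 1.980 g H₂O ÷ 18.015 g/mol = 0.21982 mol
Divide by the smallest (0.12559 mol): C 1.000, H 1.750
Multiplying each by 4 gives whole numbers: C 4.00, H 7.00
Empirical formula: C4H7
Empirical-formula mass = 55.10 g/mol; 110 ÷ 55.10 ≈ 2, so the molecular formula is C8H14.

C8H14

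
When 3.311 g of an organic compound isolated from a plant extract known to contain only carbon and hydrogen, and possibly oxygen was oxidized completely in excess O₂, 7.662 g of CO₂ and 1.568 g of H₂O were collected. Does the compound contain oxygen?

yes

mol C = 7.662 g CO₂ ÷ 44.009 g/mol = 0.17410 mol
mol H = 2 × 1.568 g H₂O ÷ 18.015 g/mol = 0.17408 mol
C and H account for only 2.2666 g of the 3.311 g sample; the remaining 1.0444 g must be oxygen.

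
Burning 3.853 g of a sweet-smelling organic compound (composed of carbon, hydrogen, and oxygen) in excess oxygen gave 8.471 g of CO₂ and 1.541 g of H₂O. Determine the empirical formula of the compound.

C9H8O4

mol C = 8.471 g CO₂ ÷ 44.009 g/mol = 0.19248 mol
mol H = 2 × 1.541 g H₂O ÷ 18.015 g/mol = 0.17108 mol
mass O = 3.853 − (2.3119 + 0.17245) = 1.3686 g → mol O = 1.3686 ÷ 15.999 = 0.085545 mol
Divide by the smallest (0.085545 mol): C 2.250, H 2.000, O 1.000
Multiplying each by 4 gives whole numbers: C 9.00, H 8.00, O 4.00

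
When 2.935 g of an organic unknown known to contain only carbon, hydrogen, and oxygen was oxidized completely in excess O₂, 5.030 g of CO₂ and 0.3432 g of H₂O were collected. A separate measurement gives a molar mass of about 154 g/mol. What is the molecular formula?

C6H2O5

mol C = 5.030 g CO₂ ÷ 44.009 g/mol = 0.11429 mol
mol H = 2 × 0.3432 g H₂O ÷ 18.015 g/mol = 0.038102 mol
mass O = 2.935 − (1.3728 + 0.038406) = 1.5238 g → mol O = 1.5238 ÷ 15.999 = 0.095243 mol
Divide by the smallest (0.038102 mol): C 3.000, H 1.000, O 2.500
Multiplying each by 2 gives whole numbers: C 6.00, H 2.00, O 5.00
Empirical formula: C6H2O5
Empirical-formula mass = 154.08 g/mol; 154 ÷ 154.08 ≈ 1, so the molecular formula is C6H2O5.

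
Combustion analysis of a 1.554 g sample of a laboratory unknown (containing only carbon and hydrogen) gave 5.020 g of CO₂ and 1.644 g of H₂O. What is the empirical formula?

mol C = 5.020 g CO₂ ÷ 44.009 g/mol = 0.11407 mol
mol H = 2 × 1.644 g H₂O ÷ 18.015 g/mol = 0.18251 mol
Divide by the smallest (0.11407 mol): C 1.000, H 1.600
Multiplying each by 5 gives whole numbers: C 5.00, H 8.00

C5H8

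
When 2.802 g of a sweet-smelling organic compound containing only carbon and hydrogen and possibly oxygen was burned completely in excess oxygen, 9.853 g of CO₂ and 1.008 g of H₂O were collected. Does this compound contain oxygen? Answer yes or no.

mol C = 9.853 g CO₂ ÷ 44.009 g/mol = 0.22389 mol
mol H = 2 × 1.008 g H₂O ÷ 18.015 g/mol = 0.11191 mol
C and H together account for 2.8019 g — essentially the entire 2.802 g sample — so the compound contains no oxygen.

no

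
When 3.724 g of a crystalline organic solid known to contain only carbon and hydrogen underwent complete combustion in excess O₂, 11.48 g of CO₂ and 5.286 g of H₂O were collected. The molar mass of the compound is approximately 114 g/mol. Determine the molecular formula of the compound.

mol C = 11.48 g CO₂ ÷ 44.009 g/mol = 0.26086 mol
mol H = 2 × 5.286 g H₂O ÷ 18.015 g/mol = 0.58684 mol
Divide by the smallest (0.26086 mol): C 1.000, H 2.250
Multiplying each by 4 gives whole numbers: C 4.00, H 9.00
Empirical formula: C4H9
Empirical-formula mass = 57.12 g/mol; 114 ÷ 57.12 ≈ 2, so the molecular formula is C8H18.

C8H18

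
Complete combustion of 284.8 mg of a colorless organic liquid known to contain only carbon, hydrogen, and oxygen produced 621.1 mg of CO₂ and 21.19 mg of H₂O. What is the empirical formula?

C6HO3

mol C = 0.6211 g CO₂ ÷ 44.009 g/mol = 0.014113 mol
mol H = 2 × 0.02119 g H₂O ÷ 18.015 g/mol = 0.0023525 mol
mass O = 0.2848 − (0.16951 + 0.0023713) = 0.11292 g → mol O = 0.11292 ÷ 15.999 = 0.0070578 mol
Divide by the smallest (0.0023525 mol): C 5.999, H 1.000, O 3.000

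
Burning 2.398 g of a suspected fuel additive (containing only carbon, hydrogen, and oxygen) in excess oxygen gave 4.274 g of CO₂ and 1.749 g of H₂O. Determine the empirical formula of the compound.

C3H6O2

mol C = 4.274 g CO₂ ÷ 44.009 g/mol = 0.097116 mol
mol H = 2 × 1.749 g H₂O ÷ 18.015 g/mol = 0.19417 mol
mass O = 2.398 − (1.1665 + 0.19572) = 1.0358 g → mol O = 1.0358 ÷ 15.999 = 0.064742 mol
Divide by the smallest (0.064742 mol): C 1.500, H 2.999, O 1.000
Multiplying each by 2 gives whole numbers: C 3.00, H 6.00, O 2.00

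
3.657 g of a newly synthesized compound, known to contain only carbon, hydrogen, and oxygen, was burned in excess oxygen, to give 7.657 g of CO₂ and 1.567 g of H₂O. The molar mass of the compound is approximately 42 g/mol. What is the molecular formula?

C2H2O

mol C = 7.657 g CO₂ ÷ 44.009 g/mol = 0.17399 mol
mol H = 2 × 1.567 g H₂O ÷ 18.015 g/mol = 0.17397 mol
mass O = 3.657 − (2.0898 + 0.17536) = 1.3919 g → mol O = 1.3919 ÷ 15.999 = 0.086998 mol
Divide by the smallest (0.086998 mol): C 2.000, H 2.000, O 1.000
Empirical formula: C2H2O
Empirical-formula mass = 42.04 g/mol; 42 ÷ 42.04 ≈ 1, so the molecular formula is C2H2O.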